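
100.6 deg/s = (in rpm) 1 deg/s = 0.017453293 rad/s, so 100.6 deg/s = 100.6 * 0.017453293 = 1.7558012 rad/s. 1 rpm = 0.10471976 rad/s, so 1.7558012 rad/s = 1.7558012 / 0.10471976 = 16.766667 rpm ≈ 16.77 rpm (4 s.f.). Final answer: 16.77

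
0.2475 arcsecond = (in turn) 1 arcsecond = 4.8481368e-06 rad, so 0.2475 arcsecond = 0.2475 * 4.8481368e-06 = 1.1999139e-06 rad. 1 turn = 6.2831853 rad, so 1.1999139e-06 rad = 1.1999139e-06 / 6.2831853 = 1.9097222e-07 turn ≈ 1.91e-07 turn (4 s.f.). Final answer: 1.91e-07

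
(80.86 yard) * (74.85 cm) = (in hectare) 1 yard = 0.9144 m, so 80.86 yard = 80.86 * 0.9144 = 73.938384 m. 1 cm = 0.01 m, so 74.85 cm = 74.85 * 0.01 = 0.7485 m. Combine: 73.938384 m * 0.7485 m = 55.34288 m^2. 1 hectare = 10000 m^2, so 55.34288 m^2 = 55.34288 / 10000 = 0.005534288 hectare ≈ 0.005534 hectare (4 s.f.). Final answer: 0.005534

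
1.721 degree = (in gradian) 1 degree = 0.017453293 rad, so 1.721 degree = 1.721 * 0.017453293 = 0.030037116 rad. 1 gradian = 0.015707963 rad, so 0.030037116 rad = 0.030037116 / 0.015707963 = 1.9122222 gradian ≈ 1.912 gradian (4 s.f.). Final answer: 1.912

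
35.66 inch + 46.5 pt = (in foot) 1 inch = 0.0254 m, so 35.66 inch = 35.66 * 0.0254 = 0.905764 m. 1 pt = 0.00035277778 m, so 46.5 pt = 46.5 * 0.00035277778 = 0.016404167 m. Sum: 0.905764 + 0.016404167 = 0.92216817 m. 1 foot = 0.3048 m, so 0.92216817 m = 0.92216817 / 0.3048 = 3.0254861 foot ≈ 3.025 foot (4 s.f.). Final answer: 3.025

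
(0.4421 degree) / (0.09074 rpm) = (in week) 1.343e-06. Check: 1 degree = 0.017453293 rad, so 0.4421 degree = 0.4421 * 0.017453293 = 0.0077161006 rad. 1 rpm = 0.10471976 rad/s, so 0.09074 rpm = 0.09074 * 0.10471976 = 0.0095022706 rad/s. Combine: 0.0077161006 rad / 0.0095022706 rad/s = 0.81202704 s. 1 week = 604800 s, so 0.81202704 s = 0.81202704 / 604800 = 1.3426373e-06 week ≈ 1.343e-06 week (4 s.f.).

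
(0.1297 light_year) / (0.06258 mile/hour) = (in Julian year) 1.39e+09. Check: 1 light_year = 9.4607305e+15 m, so 0.1297 light_year = 0.1297 * 9.4607305e+15 = 1.2270567e+15 m. 1 mile/hour = 0.44704 m/s, so 0.06258 mile/hour = 0.06258 * 0.44704 = 0.027975763 m/s. Combine: 1.2270567e+15 m / 0.027975763 m/s = 4.3861422e+16 s. 1 Julian year = 31557600 s, so 4.3861422e+16 s = 4.3861422e+16 / 31557600 = 1.3898846e+09 Julian year ≈ 1.39e+09 Julian year (4 s.f.).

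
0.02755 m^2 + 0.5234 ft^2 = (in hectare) 0.02755 m^2 is already in m^2. 1 ft^2 = 0.09290304 m^2, so 0.5234 ft^2 = 0.5234 * 0.09290304 = 0.048625451 m^2. Sum: 0.02755 + 0.048625451 = 0.076175451 m^2. 1 hectare = 10000 m^2, so 0.076175451 m^2 = 0.076175451 / 10000 = 7.6175451e-06 hectare ≈ 7.618e-06 hectare (4 s.f.). Final answer: 7.618e-06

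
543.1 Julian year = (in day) 1 Julian year = 31557600 s, so 543.1 Julian year = 543.1 * 31557600 = 1.7138933e+10 s. 1 day = 86400 s, so 1.7138933e+10 s = 1.7138933e+10 / 86400 = 198367.27 day ≈ 1.984e+05 day (4 s.f.). Final answer: 1.984e+05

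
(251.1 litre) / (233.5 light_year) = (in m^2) 1.137e-19. Check: 1 litre = 0.001 m^3, so 251.1 litre = 251.1 * 0.001 = 0.2511 m^3. 1 light_year = 9.4607305e+15 m, so 233.5 light_year = 233.5 * 9.4607305e+15 = 2.2090806e+18 m. Combine: 0.2511 m^3 / 2.2090806e+18 m = 1.136672e-19 m^2. Result: 1.136672e-19 m^2 ≈ 1.137e-19 m^2 (4 s.f.).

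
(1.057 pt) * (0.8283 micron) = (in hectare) 1 pt = 0.00035277778 m, so 1.057 pt = 1.057 * 0.00035277778 = 0.00037288611 m. 1 micron = 1e-06 m, so 0.8283 micron = 0.8283 * 1e-06 = 8.283e-07 m. Combine: 0.00037288611 m * 8.283e-07 m = 3.0886157e-10 m^2. 1 hectare = 10000 m^2, so 3.0886157e-10 m^2 = 3.0886157e-10 / 10000 = 3.0886157e-14 hectare ≈ 3.089e-14 hectare (4 s.f.). Final answer: 3.089e-14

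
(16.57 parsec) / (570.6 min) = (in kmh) 1 parsec = 3.0856776e+16 m, so 16.57 parsec = 16.57 * 3.0856776e+16 = 5.1129678e+17 m. 1 min = 60 s, so 570.6 min = 570.6 * 60 = 34236 s. Combine: 5.1129678e+17 m / 34236 s = 1.4934478e+13 m/s. 1 kmh = 0.27777778 m/s, so 1.4934478e+13 m/s = 1.4934478e+13 / 0.27777778 = 5.3764119e+13 kmh ≈ 5.376e+13 kmh (4 s.f.). Final answer: 5.376e+13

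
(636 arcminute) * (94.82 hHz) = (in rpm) 1.675e+04. Check: 1 arcminute = 0.00029088821 rad, so 636 arcminute = 636 * 0.00029088821 = 0.1850049 rad. 1 hHz = 100 Hz, so 94.82 hHz = 94.82 * 100 = 9482 Hz. Combine: 0.1850049 rad * 9482 Hz = 1754.2165 rad/s. 1 rpm = 0.10471976 rad/s, so 1754.2165 rad/s = 1754.2165 / 0.10471976 = 16751.533 rpm ≈ 1.675e+04 rpm (4 s.f.).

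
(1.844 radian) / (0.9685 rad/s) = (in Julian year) 6.033e-08. Check: 1.844 radian = 1.844 rad. 0.9685 rad/s is already in rad/s. Combine: 1.844 rad / 0.9685 rad/s = 1.9039752 s. 1 Julian year = 31557600 s, so 1.9039752 s = 1.9039752 / 31557600 = 6.0333334e-08 Julian year ≈ 6.033e-08 Julian year (4 s.f.).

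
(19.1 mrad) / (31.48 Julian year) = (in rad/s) 1.923e-11. Check: 1 mrad = 0.001 rad, so 19.1 mrad = 19.1 * 0.001 = 0.0191 rad. 1 Julian year = 31557600 s, so 31.48 Julian year = 31.48 * 31557600 = 9.9343325e+08 s. Combine: 0.0191 rad / 9.9343325e+08 s = 1.9226254e-11 rad/s. Result: 1.9226254e-11 rad/s ≈ 1.923e-11 rad/s (4 s.f.).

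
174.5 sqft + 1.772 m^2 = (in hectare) 0.001798. Check: 1 sqft = 0.09290304 m^2, so 174.5 sqft = 174.5 * 0.09290304 = 16.21158 m^2. 1.772 m^2 is already in m^2. Sum: 16.21158 + 1.772 = 17.98358 m^2. 1 hectare = 10000 m^2, so 17.98358 m^2 = 17.98358 / 10000 = 0.001798358 hectare ≈ 0.001798 hectare (4 s.f.).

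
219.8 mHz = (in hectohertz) 0.002198. Check: 1 mHz = 0.001 Hz, so 219.8 mHz = 219.8 * 0.001 = 0.2198 Hz. 1 hectohertz = 100 Hz, so 0.2198 Hz = 0.2198 / 100 = 0.002198 hectohertz.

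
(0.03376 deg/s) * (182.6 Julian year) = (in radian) 3.395e+06. Check: 1 deg/s = 0.017453293 rad/s, so 0.03376 deg/s = 0.03376 * 0.017453293 = 0.00058922316 rad/s. 1 Julian year = 31557600 s, so 182.6 Julian year = 182.6 * 31557600 = 5.7624178e+09 s. Combine: 0.00058922316 rad/s * 5.7624178e+09 s = 3395350 rad. 3395350 rad = 3395350 radian ≈ 3.395e+06 radian (4 s.f.).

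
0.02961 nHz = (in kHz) 1 nHz = 1e-09 Hz, so 0.02961 nHz = 0.02961 * 1e-09 = 2.961e-11 Hz. 1 kHz = 1000 Hz, so 2.961e-11 Hz = 2.961e-11 / 1000 = 2.961e-14 kHz. Final answer: 2.961e-14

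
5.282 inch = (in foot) 0.4402. Check: 1 inch = 0.0254 m, so 5.282 inch = 5.282 * 0.0254 = 0.1341628 m. 1 foot = 0.3048 m, so 0.1341628 m = 0.1341628 / 0.3048 = 0.44016667 foot ≈ 0.4402 foot (4 s.f.).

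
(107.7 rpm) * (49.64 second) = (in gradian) 3.564e+04. Check: 1 rpm = 0.10471976 rad/s, so 107.7 rpm = 107.7 * 0.10471976 = 11.278318 rad/s. 49.64 second = 49.64 s. Combine: 11.278318 rad/s * 49.64 s = 559.85569 rad. 1 gradian = 0.015707963 rad, so 559.85569 rad = 559.85569 / 0.015707963 = 35641.52 gradian ≈ 3.564e+04 gradian (4 s.f.).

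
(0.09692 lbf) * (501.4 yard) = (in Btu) 1 lbf = 4.4482216 N, so 0.09692 lbf = 0.09692 * 4.4482216 = 0.43112164 N. 1 yard = 0.9144 m, so 501.4 yard = 501.4 * 0.9144 = 458.48016 m. Combine: 0.43112164 N * 458.48016 m = 197.66072 J. 1 Btu = 1055.0559 J, so 197.66072 J = 197.66072 / 1055.0559 = 0.18734621 Btu ≈ 0.1873 Btu (4 s.f.). Final answer: 0.1873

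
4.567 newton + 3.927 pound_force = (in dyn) 4.567 newton = 4.567 N. 1 pound_force = 4.4482216 N, so 3.927 pound_force = 3.927 * 4.4482216 = 17.468166 N. Sum: 4.567 + 17.468166 = 22.035166 N. 1 dyn = 1e-05 N, so 22.035166 N = 22.035166 / 1e-05 = 2203516.6 dyn ≈ 2.204e+06 dyn (4 s.f.). Final answer: 2.204e+06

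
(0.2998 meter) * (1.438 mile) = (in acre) 0.2998 meter = 0.2998 m. 1 mile = 1609.344 m, so 1.438 mile = 1.438 * 1609.344 = 2314.2367 m. Combine: 0.2998 m * 2314.2367 m = 693.80815 m^2. 1 acre = 4046.8564 m^2, so 693.80815 m^2 = 693.80815 / 4046.8564 = 0.17144373 acre ≈ 0.1714 acre (4 s.f.). Final answer: 0.1714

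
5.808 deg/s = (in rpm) 1 deg/s = 0.017453293 rad/s, so 5.808 deg/s = 5.808 * 0.017453293 = 0.10136872 rad/s. 1 rpm = 0.10471976 rad/s, so 0.10136872 rad/s = 0.10136872 / 0.10471976 = 0.968 rpm. Final answer: 0.968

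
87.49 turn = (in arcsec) 1 turn = 6.2831853 rad, so 87.49 turn = 87.49 * 6.2831853 = 549.71588 rad. 1 arcsec = 4.8481368e-06 rad, so 549.71588 rad = 549.71588 / 4.8481368e-06 = 1.1338704e+08 arcsec ≈ 1.134e+08 arcsec (4 s.f.). Final answer: 1.134e+08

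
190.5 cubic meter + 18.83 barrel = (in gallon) 5.112e+04. Check: 190.5 cubic meter = 190.5 m^3. 1 barrel = 0.15898729 m^3, so 18.83 barrel = 18.83 * 0.15898729 = 2.9937308 m^3. Sum: 190.5 + 2.9937308 = 193.49373 m^3. 1 gallon = 0.0037854118 m^3, so 193.49373 m^3 = 193.49373 / 0.0037854118 = 51115.636 gallon ≈ 5.112e+04 gallon (4 s.f.).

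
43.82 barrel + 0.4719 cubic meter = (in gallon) 1 barrel = 0.15898729 m^3, so 43.82 barrel = 43.82 * 0.15898729 = 6.9668233 m^3. 0.4719 cubic meter = 0.4719 m^3. Sum: 6.9668233 + 0.4719 = 7.4387233 m^3. 1 gallon = 0.0037854118 m^3, so 7.4387233 m^3 = 7.4387233 / 0.0037854118 = 1965.1028 gallon ≈ 1965 gallon (4 s.f.). Final answer: 1965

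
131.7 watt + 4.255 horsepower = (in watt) 3305. Check: 131.7 watt = 131.7 W. 1 horsepower = 745.69987 W, so 4.255 horsepower = 4.255 * 745.69987 = 3172.953 W. Sum: 131.7 + 3172.953 = 3304.653 W. 3304.653 W = 3304.653 watt ≈ 3305 watt (4 s.f.).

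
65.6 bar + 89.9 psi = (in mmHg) 5.385e+04. Check: 1 bar = 100000 Pa, so 65.6 bar = 65.6 * 100000 = 6560000 Pa. 1 psi = 6894.7573 Pa, so 89.9 psi = 89.9 * 6894.7573 = 619838.68 Pa. Sum: 6560000 + 619838.68 = 7179838.7 Pa. 1 mmHg = 133.32237 Pa, so 7179838.7 Pa = 7179838.7 / 133.32237 = 53853.219 mmHg ≈ 5.385e+04 mmHg (4 s.f.).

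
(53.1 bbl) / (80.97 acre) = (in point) 0.07303. Check: 1 bbl = 0.15898729 m^3, so 53.1 bbl = 53.1 * 0.15898729 = 8.4422254 m^3. 1 acre = 4046.8564 m^2, so 80.97 acre = 80.97 * 4046.8564 = 327673.96 m^2. Combine: 8.4422254 m^3 / 327673.96 m^2 = 2.5764102e-05 m. 1 point = 0.00035277778 m, so 2.5764102e-05 m = 2.5764102e-05 / 0.00035277778 = 0.073032099 point ≈ 0.07303 point (4 s.f.).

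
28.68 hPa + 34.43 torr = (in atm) 1 hPa = 100 Pa, so 28.68 hPa = 28.68 * 100 = 2868 Pa. 1 torr = 133.32237 Pa, so 34.43 torr = 34.43 * 133.32237 = 4590.2891 Pa. Sum: 2868 + 4590.2891 = 7458.2891 Pa. 1 atm = 101325 Pa, so 7458.2891 Pa = 7458.2891 / 101325 = 0.073607591 atm ≈ 0.07361 atm (4 s.f.). Final answer: 0.07361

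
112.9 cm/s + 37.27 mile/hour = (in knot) 34.58. Check: 1 cm/s = 0.01 m/s, so 112.9 cm/s = 112.9 * 0.01 = 1.129 m/s. 1 mile/hour = 0.44704 m/s, so 37.27 mile/hour = 37.27 * 0.44704 = 16.661181 m/s. Sum: 1.129 + 16.661181 = 17.790181 m/s. 1 knot = 0.51444444 m/s, so 17.790181 m/s = 17.790181 / 0.51444444 = 34.581345 knot ≈ 34.58 knot (4 s.f.).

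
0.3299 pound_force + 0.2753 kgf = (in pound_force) 0.9368. Check: 1 pound_force = 4.4482216 N, so 0.3299 pound_force = 0.3299 * 4.4482216 = 1.4674683 N. 1 kgf = 9.80665 N, so 0.2753 kgf = 0.2753 * 9.80665 = 2.6997707 N. Sum: 1.4674683 + 2.6997707 = 4.1672391 N. 1 pound_force = 4.4482216 N, so 4.1672391 N = 4.1672391 / 4.4482216 = 0.93683261 pound_force ≈ 0.9368 pound_force (4 s.f.).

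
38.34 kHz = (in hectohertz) 383.4. Check: 1 kHz = 1000 Hz, so 38.34 kHz = 38.34 * 1000 = 38340 Hz. 1 hectohertz = 100 Hz, so 38340 Hz = 38340 / 100 = 383.4 hectohertz.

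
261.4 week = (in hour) 1 week = 604800 s, so 261.4 week = 261.4 * 604800 = 1.5809472e+08 s. 1 hour = 3600 s, so 1.5809472e+08 s = 1.5809472e+08 / 3600 = 43915.2 hour ≈ 4.392e+04 hour (4 s.f.). Final answer: 4.392e+04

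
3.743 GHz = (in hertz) 3.743e+09. Check: 1 GHz = 1e+09 Hz, so 3.743 GHz = 3.743 * 1e+09 = 3.743e+09 Hz. 3.743e+09 Hz = 3.743e+09 hertz.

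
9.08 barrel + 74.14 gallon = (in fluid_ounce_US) 1 barrel = 0.15898729 m^3, so 9.08 barrel = 9.08 * 0.15898729 = 1.4436046 m^3. 1 gallon = 0.0037854118 m^3, so 74.14 gallon = 74.14 * 0.0037854118 = 0.28065043 m^3. Sum: 1.4436046 + 0.28065043 = 1.7242551 m^3. 1 fluid_ounce_US = 2.957353e-05 m^3, so 1.7242551 m^3 = 1.7242551 / 2.957353e-05 = 58304 fluid_ounce_US ≈ 5.83e+04 fluid_ounce_US (4 s.f.). Final answer: 5.83e+04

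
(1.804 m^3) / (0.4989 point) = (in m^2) 1.025e+04. Check: 1.804 m^3 is already in m^3. 1 point = 0.00035277778 m, so 0.4989 point = 0.4989 * 0.00035277778 = 0.00017600083 m. Combine: 1.804 m^3 / 0.00017600083 m = 10249.951 m^2. Result: 10249.951 m^2 ≈ 1.025e+04 m^2 (4 s.f.).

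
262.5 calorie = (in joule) 1098. Check: 1 calorie = 4.184 J, so 262.5 calorie = 262.5 * 4.184 = 1098.3 J. 1098.3 J = 1098.3 joule ≈ 1098 joule (4 s.f.).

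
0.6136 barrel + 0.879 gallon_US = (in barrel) 0.6345. Check: 1 barrel = 0.15898729 m^3, so 0.6136 barrel = 0.6136 * 0.15898729 = 0.097554604 m^3. 1 gallon_US = 0.0037854118 m^3, so 0.879 gallon_US = 0.879 * 0.0037854118 = 0.003327377 m^3. Sum: 0.097554604 + 0.003327377 = 0.10088198 m^3. 1 barrel = 0.15898729 m^3, so 0.10088198 m^3 = 0.10088198 / 0.15898729 = 0.63452857 barrel ≈ 0.6345 barrel (4 s.f.).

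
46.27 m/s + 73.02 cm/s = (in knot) 46.27 m/s is already in m/s. 1 cm/s = 0.01 m/s, so 73.02 cm/s = 73.02 * 0.01 = 0.7302 m/s. Sum: 46.27 + 0.7302 = 47.0002 m/s. 1 knot = 0.51444444 m/s, so 47.0002 m/s = 47.0002 / 0.51444444 = 91.36108 knot ≈ 91.36 knot (4 s.f.). Final answer: 91.36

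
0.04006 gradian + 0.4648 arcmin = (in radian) 0.0007645. Check: 1 gradian = 0.015707963 rad, so 0.04006 gradian = 0.04006 * 0.015707963 = 0.00062926101 rad. 1 arcmin = 0.00029088821 rad, so 0.4648 arcmin = 0.4648 * 0.00029088821 = 0.00013520484 rad. Sum: 0.00062926101 + 0.00013520484 = 0.00076446585 rad. 0.00076446585 rad = 0.00076446585 radian ≈ 0.0007645 radian (4 s.f.).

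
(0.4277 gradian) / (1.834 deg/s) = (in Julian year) 6.651e-09. Check: 1 gradian = 0.015707963 rad, so 0.4277 gradian = 0.4277 * 0.015707963 = 0.0067182959 rad. 1 deg/s = 0.017453293 rad/s, so 1.834 deg/s = 1.834 * 0.017453293 = 0.032009338 rad/s. Combine: 0.0067182959 rad / 0.032009338 rad/s = 0.2098855 s. 1 Julian year = 31557600 s, so 0.2098855 s = 0.2098855 / 31557600 = 6.65087e-09 Julian year ≈ 6.651e-09 Julian year (4 s.f.).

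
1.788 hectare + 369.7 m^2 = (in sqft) 1 hectare = 10000 m^2, so 1.788 hectare = 1.788 * 10000 = 17880 m^2. 369.7 m^2 is already in m^2. Sum: 17880 + 369.7 = 18249.7 m^2. 1 sqft = 0.09290304 m^2, so 18249.7 m^2 = 18249.7 / 0.09290304 = 196438.14 sqft ≈ 1.964e+05 sqft (4 s.f.). Final answer: 1.964e+05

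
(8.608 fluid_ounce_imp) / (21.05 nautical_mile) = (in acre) 1 fluid_ounce_imp = 2.8413063e-05 m^3, so 8.608 fluid_ounce_imp = 8.608 * 2.8413063e-05 = 0.00024457964 m^3. 1 nautical_mile = 1852 m, so 21.05 nautical_mile = 21.05 * 1852 = 38984.6 m. Combine: 0.00024457964 m^3 / 38984.6 m = 6.2737502e-09 m^2. 1 acre = 4046.8564 m^2, so 6.2737502e-09 m^2 = 6.2737502e-09 / 4046.8564 = 1.5502774e-12 acre ≈ 1.55e-12 acre (4 s.f.). Final answer: 1.55e-12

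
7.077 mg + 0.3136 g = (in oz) 0.01131. Check: 1 mg = 1e-06 kg, so 7.077 mg = 7.077 * 1e-06 = 7.077e-06 kg. 1 g = 0.001 kg, so 0.3136 g = 0.3136 * 0.001 = 0.0003136 kg. Sum: 7.077e-06 + 0.0003136 = 0.000320677 kg. 1 oz = 0.028349523 kg, so 0.000320677 kg = 0.000320677 / 0.028349523 = 0.011311548 oz ≈ 0.01131 oz (4 s.f.).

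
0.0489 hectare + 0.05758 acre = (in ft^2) 1 hectare = 10000 m^2, so 0.0489 hectare = 0.0489 * 10000 = 489 m^2. 1 acre = 4046.8564 m^2, so 0.05758 acre = 0.05758 * 4046.8564 = 233.01799 m^2. Sum: 489 + 233.01799 = 722.01799 m^2. 1 ft^2 = 0.09290304 m^2, so 722.01799 m^2 = 722.01799 / 0.09290304 = 7771.737 ft^2 ≈ 7772 ft^2 (4 s.f.). Final answer: 7772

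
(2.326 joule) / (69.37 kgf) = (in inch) 2.326 joule = 2.326 J. 1 kgf = 9.80665 N, so 69.37 kgf = 69.37 * 9.80665 = 680.28731 N. Combine: 2.326 J / 680.28731 N = 0.0034191436 m. 1 inch = 0.0254 m, so 0.0034191436 m = 0.0034191436 / 0.0254 = 0.13461195 inch ≈ 0.1346 inch (4 s.f.). Final answer: 0.1346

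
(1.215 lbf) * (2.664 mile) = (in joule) 1 lbf = 4.4482216 N, so 1.215 lbf = 1.215 * 4.4482216 = 5.4045893 N. 1 mile = 1609.344 m, so 2.664 mile = 2.664 * 1609.344 = 4287.2924 m. Combine: 5.4045893 N * 4287.2924 m = 23171.055 J. 23171.055 J = 23171.055 joule ≈ 2.317e+04 joule (4 s.f.). Final answer: 2.317e+04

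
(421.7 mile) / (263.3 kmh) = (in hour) 1 mile = 1609.344 m, so 421.7 mile = 421.7 * 1609.344 = 678660.36 m. 1 kmh = 0.27777778 m/s, so 263.3 kmh = 263.3 * 0.27777778 = 73.138889 m/s. Combine: 678660.36 m / 73.138889 m/s = 9279.0631 s. 1 hour = 3600 s, so 9279.0631 s = 9279.0631 / 3600 = 2.5775175 hour ≈ 2.578 hour (4 s.f.). Final answer: 2.578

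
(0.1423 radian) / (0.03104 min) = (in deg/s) 4.378. Check: 0.1423 radian = 0.1423 rad. 1 min = 60 s, so 0.03104 min = 0.03104 * 60 = 1.8624 s. Combine: 0.1423 rad / 1.8624 s = 0.076406787 rad/s. 1 deg/s = 0.017453293 rad/s, so 0.076406787 rad/s = 0.076406787 / 0.017453293 = 4.3777864 deg/s ≈ 4.378 deg/s (4 s.f.).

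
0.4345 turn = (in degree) 1 turn = 6.2831853 rad, so 0.4345 turn = 0.4345 * 6.2831853 = 2.730044 rad. 1 degree = 0.017453293 rad, so 2.730044 rad = 2.730044 / 0.017453293 = 156.42 degree ≈ 156.4 degree (4 s.f.). Final answer: 156.4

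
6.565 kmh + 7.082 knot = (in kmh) 19.68. Check: 1 kmh = 0.27777778 m/s, so 6.565 kmh = 6.565 * 0.27777778 = 1.8236111 m/s. 1 knot = 0.51444444 m/s, so 7.082 knot = 7.082 * 0.51444444 = 3.6432956 m/s. Sum: 1.8236111 + 3.6432956 = 5.4669067 m/s. 1 kmh = 0.27777778 m/s, so 5.4669067 m/s = 5.4669067 / 0.27777778 = 19.680864 kmh ≈ 19.68 kmh (4 s.f.).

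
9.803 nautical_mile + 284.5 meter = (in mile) 11.46. Check: 1 nautical_mile = 1852 m, so 9.803 nautical_mile = 9.803 * 1852 = 18155.156 m. 284.5 meter = 284.5 m. Sum: 18155.156 + 284.5 = 18439.656 m. 1 mile = 1609.344 m, so 18439.656 m = 18439.656 / 1609.344 = 11.457871 mile ≈ 11.46 mile (4 s.f.).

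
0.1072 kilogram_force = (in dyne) 1.051e+05. Check: 1 kilogram_force = 9.80665 N, so 0.1072 kilogram_force = 0.1072 * 9.80665 = 1.0512729 N. 1 dyne = 1e-05 N, so 1.0512729 N = 1.0512729 / 1e-05 = 105127.29 dyne ≈ 1.051e+05 dyne (4 s.f.).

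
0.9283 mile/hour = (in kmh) 1 mile/hour = 0.44704 m/s, so 0.9283 mile/hour = 0.9283 * 0.44704 = 0.41498723 m/s. 1 kmh = 0.27777778 m/s, so 0.41498723 m/s = 0.41498723 / 0.27777778 = 1.493954 kmh ≈ 1.494 kmh (4 s.f.). Final answer: 1.494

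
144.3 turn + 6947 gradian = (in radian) 1 turn = 6.2831853 rad, so 144.3 turn = 144.3 * 6.2831853 = 906.66364 rad. 1 gradian = 0.015707963 rad, so 6947 gradian = 6947 * 0.015707963 = 109.12322 rad. Sum: 906.66364 + 109.12322 = 1015.7869 rad. 1015.7869 rad = 1015.7869 radian ≈ 1016 radian (4 s.f.). Final answer: 1016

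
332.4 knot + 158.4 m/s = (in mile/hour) 736.8. Check: 1 knot = 0.51444444 m/s, so 332.4 knot = 332.4 * 0.51444444 = 171.00133 m/s. 158.4 m/s is already in m/s. Sum: 171.00133 + 158.4 = 329.40133 m/s. 1 mile/hour = 0.44704 m/s, so 329.40133 m/s = 329.40133 / 0.44704 = 736.8498 mile/hour ≈ 736.8 mile/hour (4 s.f.).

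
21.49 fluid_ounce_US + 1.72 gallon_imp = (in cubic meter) 1 fluid_ounce_US = 2.957353e-05 m^3, so 21.49 fluid_ounce_US = 21.49 * 2.957353e-05 = 0.00063553515 m^3. 1 gallon_imp = 0.00454609 m^3, so 1.72 gallon_imp = 1.72 * 0.00454609 = 0.0078192748 m^3. Sum: 0.00063553515 + 0.0078192748 = 0.00845481 m^3. 0.00845481 m^3 = 0.00845481 cubic meter ≈ 0.008455 cubic meter (4 s.f.). Final answer: 0.008455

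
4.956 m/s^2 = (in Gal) 1 Gal = 0.01 m/s^2, so 4.956 m/s^2 = 4.956 / 0.01 = 495.6 Gal. Final answer: 495.6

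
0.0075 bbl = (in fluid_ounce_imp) 41.97. Check: 1 bbl = 0.15898729 m^3, so 0.0075 bbl = 0.0075 * 0.15898729 = 0.0011924047 m^3. 1 fluid_ounce_imp = 2.8413063e-05 m^3, so 0.0011924047 m^3 = 0.0011924047 / 2.8413063e-05 = 41.966779 fluid_ounce_imp ≈ 41.97 fluid_ounce_imp (4 s.f.).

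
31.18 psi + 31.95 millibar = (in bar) 1 psi = 6894.7573 Pa, so 31.18 psi = 31.18 * 6894.7573 = 214978.53 Pa. 1 millibar = 100 Pa, so 31.95 millibar = 31.95 * 100 = 3195 Pa. Sum: 214978.53 + 3195 = 218173.53 Pa. 1 bar = 100000 Pa, so 218173.53 Pa = 218173.53 / 100000 = 2.1817353 bar ≈ 2.182 bar (4 s.f.). Final answer: 2.182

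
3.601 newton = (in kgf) 0.3672. Check: 3.601 newton = 3.601 N. 1 kgf = 9.80665 N, so 3.601 N = 3.601 / 9.80665 = 0.36719981 kgf ≈ 0.3672 kgf (4 s.f.).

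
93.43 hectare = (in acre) 230.9. Check: 1 hectare = 10000 m^2, so 93.43 hectare = 93.43 * 10000 = 934300 m^2. 1 acre = 4046.8564 m^2, so 934300 m^2 = 934300 / 4046.8564 = 230.87056 acre ≈ 230.9 acre (4 s.f.).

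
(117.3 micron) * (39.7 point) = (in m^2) 1 micron = 1e-06 m, so 117.3 micron = 117.3 * 1e-06 = 0.0001173 m. 1 point = 0.00035277778 m, so 39.7 point = 39.7 * 0.00035277778 = 0.014005278 m. Combine: 0.0001173 m * 0.014005278 m = 1.6428191e-06 m^2. Result: 1.6428191e-06 m^2 ≈ 1.643e-06 m^2 (4 s.f.). Final answer: 1.643e-06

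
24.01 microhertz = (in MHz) 1 microhertz = 1e-06 Hz, so 24.01 microhertz = 24.01 * 1e-06 = 2.401e-05 Hz. 1 MHz = 1000000 Hz, so 2.401e-05 Hz = 2.401e-05 / 1000000 = 2.401e-11 MHz. Final answer: 2.401e-11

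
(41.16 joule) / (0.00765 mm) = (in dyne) 5.38e+11. Check: 41.16 joule = 41.16 J. 1 mm = 0.001 m, so 0.00765 mm = 0.00765 * 0.001 = 7.65e-06 m. Combine: 41.16 J / 7.65e-06 m = 5380392.2 N. 1 dyne = 1e-05 N, so 5380392.2 N = 5380392.2 / 1e-05 = 5.3803922e+11 dyne ≈ 5.38e+11 dyne (4 s.f.).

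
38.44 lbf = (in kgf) 1 lbf = 4.4482216 N, so 38.44 lbf = 38.44 * 4.4482216 = 170.98964 N. 1 kgf = 9.80665 N, so 170.98964 N = 170.98964 / 9.80665 = 17.436091 kgf ≈ 17.44 kgf (4 s.f.). Final answer: 17.44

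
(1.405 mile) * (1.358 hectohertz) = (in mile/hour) 6.869e+05. Check: 1 mile = 1609.344 m, so 1.405 mile = 1.405 * 1609.344 = 2261.1283 m. 1 hectohertz = 100 Hz, so 1.358 hectohertz = 1.358 * 100 = 135.8 Hz. Combine: 2261.1283 m * 135.8 Hz = 307061.23 m/s. 1 mile/hour = 0.44704 m/s, so 307061.23 m/s = 307061.23 / 0.44704 = 686876.4 mile/hour ≈ 6.869e+05 mile/hour (4 s.f.).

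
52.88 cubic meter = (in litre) 5.288e+04. Check: 52.88 cubic meter = 52.88 m^3. 1 litre = 0.001 m^3, so 52.88 m^3 = 52.88 / 0.001 = 52880 litre ≈ 5.288e+04 litre (4 s.f.).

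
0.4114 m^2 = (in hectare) 1 hectare = 10000 m^2, so 0.4114 m^2 = 0.4114 / 10000 = 4.114e-05 hectare. Final answer: 4.114e-05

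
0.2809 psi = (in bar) 0.01937. Check: 1 psi = 6894.7573 Pa, so 0.2809 psi = 0.2809 * 6894.7573 = 1936.7373 Pa. 1 bar = 100000 Pa, so 1936.7373 Pa = 1936.7373 / 100000 = 0.019367373 bar ≈ 0.01937 bar (4 s.f.).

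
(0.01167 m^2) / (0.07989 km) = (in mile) 9.077e-08. Check: 0.01167 m^2 is already in m^2. 1 km = 1000 m, so 0.07989 km = 0.07989 * 1000 = 79.89 m. Combine: 0.01167 m^2 / 79.89 m = 0.00014607585 m. 1 mile = 1609.344 m, so 0.00014607585 m = 0.00014607585 / 1609.344 = 9.0767328e-08 mile ≈ 9.077e-08 mile (4 s.f.).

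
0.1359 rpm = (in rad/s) 0.01423. Check: 1 rpm = 0.10471976 rad/s, so 0.1359 rpm = 0.1359 * 0.10471976 = 0.014231415 rad/s. Result: 0.014231415 rad/s ≈ 0.01423 rad/s (4 s.f.).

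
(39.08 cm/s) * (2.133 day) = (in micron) 1 cm/s = 0.01 m/s, so 39.08 cm/s = 39.08 * 0.01 = 0.3908 m/s. 1 day = 86400 s, so 2.133 day = 2.133 * 86400 = 184291.2 s. Combine: 0.3908 m/s * 184291.2 s = 72021.001 m. 1 micron = 1e-06 m, so 72021.001 m = 72021.001 / 1e-06 = 7.2021001e+10 micron ≈ 7.202e+10 micron (4 s.f.). Final answer: 7.202e+10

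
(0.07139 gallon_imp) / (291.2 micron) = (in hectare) 1 gallon_imp = 0.00454609 m^3, so 0.07139 gallon_imp = 0.07139 * 0.00454609 = 0.00032454537 m^3. 1 micron = 1e-06 m, so 291.2 micron = 291.2 * 1e-06 = 0.0002912 m. Combine: 0.00032454537 m^3 / 0.0002912 m = 1.1145102 m^2. 1 hectare = 10000 m^2, so 1.1145102 m^2 = 1.1145102 / 10000 = 0.00011145102 hectare ≈ 0.0001115 hectare (4 s.f.). Final answer: 0.0001115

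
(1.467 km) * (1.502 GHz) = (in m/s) 1 km = 1000 m, so 1.467 km = 1.467 * 1000 = 1467 m. 1 GHz = 1e+09 Hz, so 1.502 GHz = 1.502 * 1e+09 = 1.502e+09 Hz. Combine: 1467 m * 1.502e+09 Hz = 2.203434e+12 m/s. Result: 2.203434e+12 m/s ≈ 2.203e+12 m/s (4 s.f.). Final answer: 2.203e+12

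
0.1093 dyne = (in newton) 1 dyne = 1e-05 N, so 0.1093 dyne = 0.1093 * 1e-05 = 1.093e-06 N. 1.093e-06 N = 1.093e-06 newton. Final answer: 1.093e-06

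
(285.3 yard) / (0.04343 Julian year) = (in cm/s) 1 yard = 0.9144 m, so 285.3 yard = 285.3 * 0.9144 = 260.87832 m. 1 Julian year = 31557600 s, so 0.04343 Julian year = 0.04343 * 31557600 = 1370546.6 s. Combine: 260.87832 m / 1370546.6 s = 0.00019034619 m/s. 1 cm/s = 0.01 m/s, so 0.00019034619 m/s = 0.00019034619 / 0.01 = 0.019034619 cm/s ≈ 0.01903 cm/s (4 s.f.). Final answer: 0.01903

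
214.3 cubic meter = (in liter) 2.143e+05. Check: 214.3 cubic meter = 214.3 m^3. 1 liter = 0.001 m^3, so 214.3 m^3 = 214.3 / 0.001 = 214300 liter ≈ 2.143e+05 liter (4 s.f.).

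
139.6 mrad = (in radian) 1 mrad = 0.001 rad, so 139.6 mrad = 139.6 * 0.001 = 0.1396 rad. 0.1396 rad = 0.1396 radian. Final answer: 0.1396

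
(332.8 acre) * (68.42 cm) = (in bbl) 1 acre = 4046.8564 m^2, so 332.8 acre = 332.8 * 4046.8564 = 1346793.8 m^2. 1 cm = 0.01 m, so 68.42 cm = 68.42 * 0.01 = 0.6842 m. Combine: 1346793.8 m^2 * 0.6842 m = 921476.33 m^3. 1 bbl = 0.15898729 m^3, so 921476.33 m^3 = 921476.33 / 0.15898729 = 5795911.7 bbl ≈ 5.796e+06 bbl (4 s.f.). Final answer: 5.796e+06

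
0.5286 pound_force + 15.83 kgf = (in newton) 157.6. Check: 1 pound_force = 4.4482216 N, so 0.5286 pound_force = 0.5286 * 4.4482216 = 2.3513299 N. 1 kgf = 9.80665 N, so 15.83 kgf = 15.83 * 9.80665 = 155.23927 N. Sum: 2.3513299 + 155.23927 = 157.5906 N. 157.5906 N = 157.5906 newton ≈ 157.6 newton (4 s.f.).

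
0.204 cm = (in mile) 1.268e-06. Check: 1 cm = 0.01 m, so 0.204 cm = 0.204 * 0.01 = 0.00204 m. 1 mile = 1609.344 m, so 0.00204 m = 0.00204 / 1609.344 = 1.2675972e-06 mile ≈ 1.268e-06 mile (4 s.f.).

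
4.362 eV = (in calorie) 1 eV = 1.6021766e-19 J, so 4.362 eV = 4.362 * 1.6021766e-19 = 6.9886945e-19 J. 1 calorie = 4.184 J, so 6.9886945e-19 J = 6.9886945e-19 / 4.184 = 1.6703381e-19 calorie ≈ 1.67e-19 calorie (4 s.f.). Final answer: 1.67e-19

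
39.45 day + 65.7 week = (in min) 1 day = 86400 s, so 39.45 day = 39.45 * 86400 = 3408480 s. 1 week = 604800 s, so 65.7 week = 65.7 * 604800 = 39735360 s. Sum: 3408480 + 39735360 = 43143840 s. 1 min = 60 s, so 43143840 s = 43143840 / 60 = 719064 min ≈ 7.191e+05 min (4 s.f.). Final answer: 7.191e+05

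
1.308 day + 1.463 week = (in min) 1.663e+04. Check: 1 day = 86400 s, so 1.308 day = 1.308 * 86400 = 113011.2 s. 1 week = 604800 s, so 1.463 week = 1.463 * 604800 = 884822.4 s. Sum: 113011.2 + 884822.4 = 997833.6 s. 1 min = 60 s, so 997833.6 s = 997833.6 / 60 = 16630.56 min ≈ 1.663e+04 min (4 s.f.).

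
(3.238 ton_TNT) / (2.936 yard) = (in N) 5.046e+09. Check: 1 ton_TNT = 4.184e+09 J, so 3.238 ton_TNT = 3.238 * 4.184e+09 = 1.3547792e+10 J. 1 yard = 0.9144 m, so 2.936 yard = 2.936 * 0.9144 = 2.6846784 m. Combine: 1.3547792e+10 J / 2.6846784 m = 5.046337e+09 N. Result: 5.046337e+09 N ≈ 5.046e+09 N (4 s.f.).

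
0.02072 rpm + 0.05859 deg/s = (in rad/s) 0.003192. Check: 1 rpm = 0.10471976 rad/s, so 0.02072 rpm = 0.02072 * 0.10471976 = 0.0021697933 rad/s. 1 deg/s = 0.017453293 rad/s, so 0.05859 deg/s = 0.05859 * 0.017453293 = 0.0010225884 rad/s. Sum: 0.0021697933 + 0.0010225884 = 0.0031923817 rad/s. Result: 0.0031923817 rad/s ≈ 0.003192 rad/s (4 s.f.).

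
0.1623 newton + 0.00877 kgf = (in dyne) 0.1623 newton = 0.1623 N. 1 kgf = 9.80665 N, so 0.00877 kgf = 0.00877 * 9.80665 = 0.08600432 N. Sum: 0.1623 + 0.08600432 = 0.24830432 N. 1 dyne = 1e-05 N, so 0.24830432 N = 0.24830432 / 1e-05 = 24830.432 dyne ≈ 2.483e+04 dyne (4 s.f.). Final answer: 2.483e+04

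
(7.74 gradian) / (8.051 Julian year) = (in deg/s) 1 gradian = 0.015707963 rad, so 7.74 gradian = 7.74 * 0.015707963 = 0.12157964 rad. 1 Julian year = 31557600 s, so 8.051 Julian year = 8.051 * 31557600 = 2.5407024e+08 s. Combine: 0.12157964 rad / 2.5407024e+08 s = 4.7852766e-10 rad/s. 1 deg/s = 0.017453293 rad/s, so 4.7852766e-10 rad/s = 4.7852766e-10 / 0.017453293 = 2.7417615e-08 deg/s ≈ 2.742e-08 deg/s (4 s.f.). Final answer: 2.742e-08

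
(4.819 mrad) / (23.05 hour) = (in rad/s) 1 mrad = 0.001 rad, so 4.819 mrad = 4.819 * 0.001 = 0.004819 rad. 1 hour = 3600 s, so 23.05 hour = 23.05 * 3600 = 82980 s. Combine: 0.004819 rad / 82980 s = 5.8074235e-08 rad/s. Result: 5.8074235e-08 rad/s ≈ 5.807e-08 rad/s (4 s.f.). Final answer: 5.807e-08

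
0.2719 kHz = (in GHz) 1 kHz = 1000 Hz, so 0.2719 kHz = 0.2719 * 1000 = 271.9 Hz. 1 GHz = 1e+09 Hz, so 271.9 Hz = 271.9 / 1e+09 = 2.719e-07 GHz. Final answer: 2.719e-07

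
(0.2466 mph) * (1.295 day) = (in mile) 1 mph = 0.44704 m/s, so 0.2466 mph = 0.2466 * 0.44704 = 0.11024006 m/s. 1 day = 86400 s, so 1.295 day = 1.295 * 86400 = 111888 s. Combine: 0.11024006 m/s * 111888 s = 12334.54 m. 1 mile = 1609.344 m, so 12334.54 m = 12334.54 / 1609.344 = 7.664328 mile ≈ 7.664 mile (4 s.f.). Final answer: 7.664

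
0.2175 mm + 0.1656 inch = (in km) 4.424e-06. Check: 1 mm = 0.001 m, so 0.2175 mm = 0.2175 * 0.001 = 0.0002175 m. 1 inch = 0.0254 m, so 0.1656 inch = 0.1656 * 0.0254 = 0.00420624 m. Sum: 0.0002175 + 0.00420624 = 0.00442374 m. 1 km = 1000 m, so 0.00442374 m = 0.00442374 / 1000 = 4.42374e-06 km ≈ 4.424e-06 km (4 s.f.).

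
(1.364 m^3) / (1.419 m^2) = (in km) 1.364 m^3 is already in m^3. 1.419 m^2 is already in m^2. Combine: 1.364 m^3 / 1.419 m^2 = 0.96124031 m. 1 km = 1000 m, so 0.96124031 m = 0.96124031 / 1000 = 0.00096124031 km ≈ 0.0009612 km (4 s.f.). Final answer: 0.0009612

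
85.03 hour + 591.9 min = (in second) 3.416e+05. Check: 1 hour = 3600 s, so 85.03 hour = 85.03 * 3600 = 306108 s. 1 min = 60 s, so 591.9 min = 591.9 * 60 = 35514 s. Sum: 306108 + 35514 = 341622 s. 341622 s = 341622 second ≈ 3.416e+05 second (4 s.f.).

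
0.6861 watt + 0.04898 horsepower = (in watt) 37.21. Check: 0.6861 watt = 0.6861 W. 1 horsepower = 745.69987 W, so 0.04898 horsepower = 0.04898 * 745.69987 = 36.52438 W. Sum: 0.6861 + 36.52438 = 37.21048 W. 37.21048 W = 37.21048 watt ≈ 37.21 watt (4 s.f.).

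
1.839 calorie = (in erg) 1 calorie = 4.184 J, so 1.839 calorie = 1.839 * 4.184 = 7.694376 J. 1 erg = 1e-07 J, so 7.694376 J = 7.694376 / 1e-07 = 76943760 erg ≈ 7.694e+07 erg (4 s.f.). Final answer: 7.694e+07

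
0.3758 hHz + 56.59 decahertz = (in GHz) 1 hHz = 100 Hz, so 0.3758 hHz = 0.3758 * 100 = 37.58 Hz. 1 decahertz = 10 Hz, so 56.59 decahertz = 56.59 * 10 = 565.9 Hz. Sum: 37.58 + 565.9 = 603.48 Hz. 1 GHz = 1e+09 Hz, so 603.48 Hz = 603.48 / 1e+09 = 6.0348e-07 GHz ≈ 6.035e-07 GHz (4 s.f.). Final answer: 6.035e-07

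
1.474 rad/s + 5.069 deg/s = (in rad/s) 1.474 rad/s is already in rad/s. 1 deg/s = 0.017453293 rad/s, so 5.069 deg/s = 5.069 * 0.017453293 = 0.08847074 rad/s. Sum: 1.474 + 0.08847074 = 1.5624707 rad/s. Result: 1.5624707 rad/s ≈ 1.562 rad/s (4 s.f.). Final answer: 1.562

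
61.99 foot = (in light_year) 1.997e-15. Check: 1 foot = 0.3048 m, so 61.99 foot = 61.99 * 0.3048 = 18.894552 m. 1 light_year = 9.4607305e+15 m, so 18.894552 m = 18.894552 / 9.4607305e+15 = 1.9971557e-15 light_year ≈ 1.997e-15 light_year (4 s.f.).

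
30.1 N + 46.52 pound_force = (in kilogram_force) 30.1 N is already in N. 1 pound_force = 4.4482216 N, so 46.52 pound_force = 46.52 * 4.4482216 = 206.93127 N. Sum: 30.1 + 206.93127 = 237.03127 N. 1 kilogram_force = 9.80665 N, so 237.03127 N = 237.03127 / 9.80665 = 24.170463 kilogram_force ≈ 24.17 kilogram_force (4 s.f.). Final answer: 24.17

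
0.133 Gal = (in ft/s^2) 1 Gal = 0.01 m/s^2, so 0.133 Gal = 0.133 * 0.01 = 0.00133 m/s^2. 1 ft/s^2 = 0.3048 m/s^2, so 0.00133 m/s^2 = 0.00133 / 0.3048 = 0.0043635171 ft/s^2 ≈ 0.004364 ft/s^2 (4 s.f.). Final answer: 0.004364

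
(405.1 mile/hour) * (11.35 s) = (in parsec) 6.661e-14. Check: 1 mile/hour = 0.44704 m/s, so 405.1 mile/hour = 405.1 * 0.44704 = 181.0959 m/s. 11.35 s is already in s. Combine: 181.0959 m/s * 11.35 s = 2055.4385 m. 1 parsec = 3.0856776e+16 m, so 2055.4385 m = 2055.4385 / 3.0856776e+16 = 6.6612226e-14 parsec ≈ 6.661e-14 parsec (4 s.f.).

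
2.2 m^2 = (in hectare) 0.00022. Check: 1 hectare = 10000 m^2, so 2.2 m^2 = 2.2 / 10000 = 0.00022 hectare.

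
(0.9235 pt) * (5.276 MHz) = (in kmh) 6188. Check: 1 pt = 0.00035277778 m, so 0.9235 pt = 0.9235 * 0.00035277778 = 0.00032579028 m. 1 MHz = 1000000 Hz, so 5.276 MHz = 5.276 * 1000000 = 5276000 Hz. Combine: 0.00032579028 m * 5276000 Hz = 1718.8695 m/s. 1 kmh = 0.27777778 m/s, so 1718.8695 m/s = 1718.8695 / 0.27777778 = 6187.9302 kmh ≈ 6188 kmh (4 s.f.).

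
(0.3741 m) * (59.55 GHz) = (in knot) 0.3741 m is already in m. 1 GHz = 1e+09 Hz, so 59.55 GHz = 59.55 * 1e+09 = 5.955e+10 Hz. Combine: 0.3741 m * 5.955e+10 Hz = 2.2277655e+10 m/s. 1 knot = 0.51444444 m/s, so 2.2277655e+10 m/s = 2.2277655e+10 / 0.51444444 = 4.3304297e+10 knot ≈ 4.33e+10 knot (4 s.f.). Final answer: 4.33e+10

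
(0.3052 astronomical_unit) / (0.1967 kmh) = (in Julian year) 1 astronomical_unit = 1.4959787e+11 m, so 0.3052 astronomical_unit = 0.3052 * 1.4959787e+11 = 4.565727e+10 m. 1 kmh = 0.27777778 m/s, so 0.1967 kmh = 0.1967 * 0.27777778 = 0.054638889 m/s. Combine: 4.565727e+10 m / 0.054638889 m/s = 8.3561857e+11 s. 1 Julian year = 31557600 s, so 8.3561857e+11 s = 8.3561857e+11 / 31557600 = 26479.155 Julian year ≈ 2.648e+04 Julian year (4 s.f.). Final answer: 2.648e+04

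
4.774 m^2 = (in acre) 1 acre = 4046.8564 m^2, so 4.774 m^2 = 4.774 / 4046.8564 = 0.0011796811 acre ≈ 0.00118 acre (4 s.f.). Final answer: 0.00118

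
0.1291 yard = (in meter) 0.118. Check: 1 yard = 0.9144 m, so 0.1291 yard = 0.1291 * 0.9144 = 0.11804904 m. 0.11804904 m = 0.11804904 meter ≈ 0.118 meter (4 s.f.).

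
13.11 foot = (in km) 0.003996. Check: 1 foot = 0.3048 m, so 13.11 foot = 13.11 * 0.3048 = 3.995928 m. 1 km = 1000 m, so 3.995928 m = 3.995928 / 1000 = 0.003995928 km ≈ 0.003996 km (4 s.f.).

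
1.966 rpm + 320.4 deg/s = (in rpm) 55.37. Check: 1 rpm = 0.10471976 rad/s, so 1.966 rpm = 1.966 * 0.10471976 = 0.20587904 rad/s. 1 deg/s = 0.017453293 rad/s, so 320.4 deg/s = 320.4 * 0.017453293 = 5.5920349 rad/s. Sum: 0.20587904 + 5.5920349 = 5.797914 rad/s. 1 rpm = 0.10471976 rad/s, so 5.797914 rad/s = 5.797914 / 0.10471976 = 55.366 rpm ≈ 55.37 rpm (4 s.f.).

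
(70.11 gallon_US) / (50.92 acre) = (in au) 8.609e-18. Check: 1 gallon_US = 0.0037854118 m^3, so 70.11 gallon_US = 70.11 * 0.0037854118 = 0.26539522 m^3. 1 acre = 4046.8564 m^2, so 50.92 acre = 50.92 * 4046.8564 = 206065.93 m^2. Combine: 0.26539522 m^3 / 206065.93 m^2 = 1.2879141e-06 m. 1 au = 1.4959787e+11 m, so 1.2879141e-06 m = 1.2879141e-06 / 1.4959787e+11 = 8.6091742e-18 au ≈ 8.609e-18 au (4 s.f.).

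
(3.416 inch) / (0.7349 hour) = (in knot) 6.375e-05. Check: 1 inch = 0.0254 m, so 3.416 inch = 3.416 * 0.0254 = 0.0867664 m. 1 hour = 3600 s, so 0.7349 hour = 0.7349 * 3600 = 2645.64 s. Combine: 0.0867664 m / 2645.64 s = 3.2795996e-05 m/s. 1 knot = 0.51444444 m/s, so 3.2795996e-05 m/s = 3.2795996e-05 / 0.51444444 = 6.3750317e-05 knot ≈ 6.375e-05 knot (4 s.f.).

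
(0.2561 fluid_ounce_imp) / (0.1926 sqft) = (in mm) 0.4067. Check: 1 fluid_ounce_imp = 2.8413063e-05 m^3, so 0.2561 fluid_ounce_imp = 0.2561 * 2.8413063e-05 = 7.2765853e-06 m^3. 1 sqft = 0.09290304 m^2, so 0.1926 sqft = 0.1926 * 0.09290304 = 0.017893126 m^2. Combine: 7.2765853e-06 m^3 / 0.017893126 m^2 = 0.00040666933 m. 1 mm = 0.001 m, so 0.00040666933 m = 0.00040666933 / 0.001 = 0.40666933 mm ≈ 0.4067 mm (4 s.f.).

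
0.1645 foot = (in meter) 1 foot = 0.3048 m, so 0.1645 foot = 0.1645 * 0.3048 = 0.0501396 m. 0.0501396 m = 0.0501396 meter ≈ 0.05014 meter (4 s.f.). Final answer: 0.05014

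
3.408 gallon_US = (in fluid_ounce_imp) 454. Check: 1 gallon_US = 0.0037854118 m^3, so 3.408 gallon_US = 3.408 * 0.0037854118 = 0.012900683 m^3. 1 fluid_ounce_imp = 2.8413063e-05 m^3, so 0.012900683 m^3 = 0.012900683 / 2.8413063e-05 = 454.04058 fluid_ounce_imp ≈ 454 fluid_ounce_imp (4 s.f.).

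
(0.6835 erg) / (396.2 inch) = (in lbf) 1.527e-09. Check: 1 erg = 1e-07 J, so 0.6835 erg = 0.6835 * 1e-07 = 6.835e-08 J. 1 inch = 0.0254 m, so 396.2 inch = 396.2 * 0.0254 = 10.06348 m. Combine: 6.835e-08 J / 10.06348 m = 6.7918851e-09 N. 1 lbf = 4.4482216 N, so 6.7918851e-09 N = 6.7918851e-09 / 4.4482216 = 1.5268765e-09 lbf ≈ 1.527e-09 lbf (4 s.f.).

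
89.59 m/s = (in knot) 174.1. Check: 1 knot = 0.51444444 m/s, so 89.59 m/s = 89.59 / 0.51444444 = 174.14903 knot ≈ 174.1 knot (4 s.f.).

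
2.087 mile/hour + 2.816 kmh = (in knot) 1 mile/hour = 0.44704 m/s, so 2.087 mile/hour = 2.087 * 0.44704 = 0.93297248 m/s. 1 kmh = 0.27777778 m/s, so 2.816 kmh = 2.816 * 0.27777778 = 0.78222222 m/s. Sum: 0.93297248 + 0.78222222 = 1.7151947 m/s. 1 knot = 0.51444444 m/s, so 1.7151947 m/s = 1.7151947 / 0.51444444 = 3.3340718 knot ≈ 3.334 knot (4 s.f.). Final answer: 3.334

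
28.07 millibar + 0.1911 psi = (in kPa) 1 millibar = 100 Pa, so 28.07 millibar = 28.07 * 100 = 2807 Pa. 1 psi = 6894.7573 Pa, so 0.1911 psi = 0.1911 * 6894.7573 = 1317.5881 Pa. Sum: 2807 + 1317.5881 = 4124.5881 Pa. 1 kPa = 1000 Pa, so 4124.5881 Pa = 4124.5881 / 1000 = 4.1245881 kPa ≈ 4.125 kPa (4 s.f.). Final answer: 4.125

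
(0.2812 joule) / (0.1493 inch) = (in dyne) 7.415e+06. Check: 0.2812 joule = 0.2812 J. 1 inch = 0.0254 m, so 0.1493 inch = 0.1493 * 0.0254 = 0.00379222 m. Combine: 0.2812 J / 0.00379222 m = 74.151816 N. 1 dyne = 1e-05 N, so 74.151816 N = 74.151816 / 1e-05 = 7415181.6 dyne ≈ 7.415e+06 dyne (4 s.f.).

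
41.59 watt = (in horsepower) 41.59 watt = 41.59 W. 1 horsepower = 745.69987 W, so 41.59 W = 41.59 / 745.69987 = 0.055773109 horsepower ≈ 0.05577 horsepower (4 s.f.). Final answer: 0.05577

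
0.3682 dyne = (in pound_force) 1 dyne = 1e-05 N, so 0.3682 dyne = 0.3682 * 1e-05 = 3.682e-06 N. 1 pound_force = 4.4482216 N, so 3.682e-06 N = 3.682e-06 / 4.4482216 = 8.2774653e-07 pound_force ≈ 8.277e-07 pound_force (4 s.f.). Final answer: 8.277e-07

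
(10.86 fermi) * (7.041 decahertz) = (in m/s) 1 fermi = 1e-15 m, so 10.86 fermi = 10.86 * 1e-15 = 1.086e-14 m. 1 decahertz = 10 Hz, so 7.041 decahertz = 7.041 * 10 = 70.41 Hz. Combine: 1.086e-14 m * 70.41 Hz = 7.646526e-13 m/s. Result: 7.646526e-13 m/s ≈ 7.647e-13 m/s (4 s.f.). Final answer: 7.647e-13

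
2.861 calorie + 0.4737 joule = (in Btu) 1 calorie = 4.184 J, so 2.861 calorie = 2.861 * 4.184 = 11.970424 J. 0.4737 joule = 0.4737 J. Sum: 11.970424 + 0.4737 = 12.444124 J. 1 Btu = 1055.0559 J, so 12.444124 J = 12.444124 / 1055.0559 = 0.011794754 Btu ≈ 0.01179 Btu (4 s.f.). Final answer: 0.01179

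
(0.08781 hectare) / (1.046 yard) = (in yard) 1 hectare = 10000 m^2, so 0.08781 hectare = 0.08781 * 10000 = 878.1 m^2. 1 yard = 0.9144 m, so 1.046 yard = 1.046 * 0.9144 = 0.9564624 m. Combine: 878.1 m^2 / 0.9564624 m = 918.07059 m. 1 yard = 0.9144 m, so 918.07059 m = 918.07059 / 0.9144 = 1004.0142 yard ≈ 1004 yard (4 s.f.). Final answer: 1004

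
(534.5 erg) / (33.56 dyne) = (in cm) 15.93. Check: 1 erg = 1e-07 J, so 534.5 erg = 534.5 * 1e-07 = 5.345e-05 J. 1 dyne = 1e-05 N, so 33.56 dyne = 33.56 * 1e-05 = 0.0003356 N. Combine: 5.345e-05 J / 0.0003356 N = 0.15926698 m. 1 cm = 0.01 m, so 0.15926698 m = 0.15926698 / 0.01 = 15.926698 cm ≈ 15.93 cm (4 s.f.).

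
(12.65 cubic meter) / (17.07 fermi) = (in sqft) 7.977e+15. Check: 12.65 cubic meter = 12.65 m^3. 1 fermi = 1e-15 m, so 17.07 fermi = 17.07 * 1e-15 = 1.707e-14 m. Combine: 12.65 m^3 / 1.707e-14 m = 7.410662e+14 m^2. 1 sqft = 0.09290304 m^2, so 7.410662e+14 m^2 = 7.410662e+14 / 0.09290304 = 7.9767702e+15 sqft ≈ 7.977e+15 sqft (4 s.f.).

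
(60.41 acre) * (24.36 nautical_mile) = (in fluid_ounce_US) 3.729e+14. Check: 1 acre = 4046.8564 m^2, so 60.41 acre = 60.41 * 4046.8564 = 244470.6 m^2. 1 nautical_mile = 1852 m, so 24.36 nautical_mile = 24.36 * 1852 = 45114.72 m. Combine: 244470.6 m^2 * 45114.72 m = 1.1029223e+10 m^3. 1 fluid_ounce_US = 2.957353e-05 m^3, so 1.1029223e+10 m^3 = 1.1029223e+10 / 2.957353e-05 = 3.7294238e+14 fluid_ounce_US ≈ 3.729e+14 fluid_ounce_US (4 s.f.).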